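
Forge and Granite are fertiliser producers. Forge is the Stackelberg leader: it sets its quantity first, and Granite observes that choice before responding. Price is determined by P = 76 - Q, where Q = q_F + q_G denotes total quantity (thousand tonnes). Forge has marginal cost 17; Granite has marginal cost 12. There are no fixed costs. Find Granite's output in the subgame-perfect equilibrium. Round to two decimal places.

The follower Granite best-responds to any q_F: π_G = (76 - Q)q_G - 12q_G.
Setting the follower's marginal profit to zero, 64 - q_F - 2q_G = 0, i.e. q_G = (64 - q_F)/2.
Forge substitutes q_G(q_F) into its own profit: π_F = q_F(76 - q_F - (64 - q_F)/2) - 17q_F = (44 - (1/2)q_F)q_F - 17q_F.
Maximising: ∂π_F/∂q_F = 27 - q_F = 0, giving q_F = 27.
Then q_G = (64 - 27)/2 = 37/2.

18.50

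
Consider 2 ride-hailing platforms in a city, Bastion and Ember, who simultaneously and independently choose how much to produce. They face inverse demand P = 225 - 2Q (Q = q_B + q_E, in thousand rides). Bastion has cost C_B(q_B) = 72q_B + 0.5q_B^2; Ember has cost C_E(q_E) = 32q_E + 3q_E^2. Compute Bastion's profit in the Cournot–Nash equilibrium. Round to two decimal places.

1546.24

Bastion's profit: π_B = (225 - 2Q)q_B - (72q_B + (1/2)q_B²). Setting ∂π_B/∂q_B = 0: 153 - 5q_B - 2(q_E) = 0.
Ember's first-order condition: 193 - 10q_E - 2(q_B) = 0.
Rearranging gives the reaction functions q_B = (153 - 2q_E)/5 and q_E = (193 - 2q_B)/10.
Substituting one into the other gives q_B = 572/23 and q_E = 659/46.
Price P = 225 - 2·(1803/46) = 146.6087.
Bastion's profit: 146.6087·(572/23) - 72·(572/23) - (1/2)(572/23)² = 1546.2382.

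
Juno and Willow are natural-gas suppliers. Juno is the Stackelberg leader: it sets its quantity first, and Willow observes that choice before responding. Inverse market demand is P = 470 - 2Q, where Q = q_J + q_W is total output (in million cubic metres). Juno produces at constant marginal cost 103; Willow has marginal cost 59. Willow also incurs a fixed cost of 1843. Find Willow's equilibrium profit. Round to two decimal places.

Solve by backward induction. Given q_J, the follower Willow maximises π_W = (470 - 2q_J - 2q_W)q_W - 59q_W.
Follower FOC: 411 - 2q_J - 4q_W = 0, so q_W(q_J) = (411 - 2q_J)/4.
The leader anticipates this reaction. Substituting into P = 470 - 2Q gives P = 529/2 - q_J, so π_J = (529/2 - q_J)q_J - 103q_J.
Leader FOC: 323/2 - 2q_J = 0, so q_J = 323/4.
Then q_W = (411 - 2·(323/4))/4 = 499/8.
Price P = 470 - 2·(1145/8) = 735/4.
Willow's profit: (735/4 - 59)·(499/8) - 1843 = 5938.2813.

5938.28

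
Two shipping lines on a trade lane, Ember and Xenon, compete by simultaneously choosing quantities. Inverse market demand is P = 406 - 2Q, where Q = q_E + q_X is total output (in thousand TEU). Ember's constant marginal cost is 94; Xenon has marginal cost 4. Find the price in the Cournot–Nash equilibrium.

Ember's profit: π_E = (406 - 2Q)q_E - (94q_E). Setting ∂π_E/∂q_E = 0: 312 - 4q_E - 2(q_X) = 0.
Xenon's first-order condition: 402 - 4q_X - 2(q_E) = 0.
Rearranging gives the reaction functions q_E = (312 - 2q_X)/4 and q_X = (402 - 2q_E)/4.
Solving the pair: q_E = 37, q_X = 82.
Total output Q = 119, so price P = 406 - 2·119 = 168.

168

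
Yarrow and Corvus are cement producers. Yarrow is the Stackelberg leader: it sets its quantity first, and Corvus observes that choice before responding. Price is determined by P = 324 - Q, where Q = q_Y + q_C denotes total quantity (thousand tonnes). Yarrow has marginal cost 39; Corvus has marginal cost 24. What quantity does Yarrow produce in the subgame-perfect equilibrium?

The follower Corvus best-responds to any q_Y: π_C = (324 - Q)q_C - 24q_C.
∂π_C/∂q_C = 300 - q_Y - 2q_C = 0 gives the reaction function q_C = (300 - q_Y)/2.
Yarrow substitutes q_C(q_Y) into its own profit: π_Y = q_Y(324 - q_Y - (300 - q_Y)/2) - 39q_Y = (174 - (1/2)q_Y)q_Y - 39q_Y.
The leader's first-order condition 135 - q_Y = 0 yields q_Y = 135.
Then q_C = (300 - 135)/2 = 165/2.

135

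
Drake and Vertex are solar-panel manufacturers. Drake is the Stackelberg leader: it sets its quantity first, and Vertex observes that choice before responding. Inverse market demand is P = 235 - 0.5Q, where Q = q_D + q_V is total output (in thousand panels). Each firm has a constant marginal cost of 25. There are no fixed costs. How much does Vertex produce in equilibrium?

The follower Vertex best-responds to any q_D: π_V = (235 - 0.5Q)q_V - 25q_V.
Setting the follower's marginal profit to zero, 210 - (1/2)q_D - q_V = 0, i.e. q_V = (210 - (1/2)q_D).
The leader anticipates this reaction. Substituting into P = 235 - 0.5Q gives P = 130 - (1/4)q_D, so π_D = (130 - (1/4)q_D)q_D - 25q_D.
Leader FOC: 105 - (1/2)q_D = 0, so q_D = 210.
Then q_V = (210 - (1/2)·210) = 105.

105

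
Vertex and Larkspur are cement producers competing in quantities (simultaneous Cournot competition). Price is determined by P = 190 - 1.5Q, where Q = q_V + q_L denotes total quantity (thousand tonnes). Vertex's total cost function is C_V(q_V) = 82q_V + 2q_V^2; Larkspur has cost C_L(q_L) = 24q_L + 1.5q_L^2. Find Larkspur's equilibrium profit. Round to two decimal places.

1898.66

Vertex's profit: π_V = (190 - 1.5Q)q_V - (82q_V + 2q_V²). Setting ∂π_V/∂q_V = 0: 108 - 7q_V - (3/2)(q_L) = 0.
Larkspur's first-order condition: 166 - 6q_L - (3/2)(q_V) = 0.
Best responses: q_V = (108 - (3/2)q_L)/7, q_L = (166 - (3/2)q_V)/6.
Solving the pair: q_V = 532/53, q_L = 25.1572.
Price P = 190 - (3/2)·35.1950 = 137.2075.
Larkspur's profit: 137.2075·25.1572 - 24·25.1572 - (3/2)·25.1572² = 1898.6591.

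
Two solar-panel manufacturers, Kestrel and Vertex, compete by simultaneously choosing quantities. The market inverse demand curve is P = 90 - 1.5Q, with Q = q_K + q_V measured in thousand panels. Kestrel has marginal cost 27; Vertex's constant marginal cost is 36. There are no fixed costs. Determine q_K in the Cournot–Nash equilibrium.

Kestrel's profit: π_K = (90 - 1.5Q)q_K - (27q_K). Setting ∂π_K/∂q_K = 0: 63 - 3q_K - (3/2)(q_V) = 0.
Vertex's first-order condition: 54 - 3q_V - (3/2)(q_K) = 0.
So q_K = (63 - (3/2)q_V)/3 and q_V = (54 - (3/2)q_K)/3.
Substituting one into the other gives q_K = 16 and q_V = 10.

16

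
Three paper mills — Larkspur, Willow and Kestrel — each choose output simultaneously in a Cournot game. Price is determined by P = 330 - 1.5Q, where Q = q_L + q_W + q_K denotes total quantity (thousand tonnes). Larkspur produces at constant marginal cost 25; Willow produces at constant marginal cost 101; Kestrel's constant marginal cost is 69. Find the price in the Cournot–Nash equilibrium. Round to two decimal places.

131.25

Larkspur's profit: π_L = (330 - 1.5Q)q_L - (25q_L). Setting ∂π_L/∂q_L = 0: 305 - 3q_L - (3/2)(q_W + q_K) = 0.
Willow's profit: π_W = (330 - 1.5Q)q_W - (101q_W). Setting ∂π_W/∂q_W = 0: 229 - 3q_W - (3/2)(q_L + q_K) = 0.
Kestrel's first-order condition: 261 - 3q_K - (3/2)(q_L + q_W) = 0.
Adding the 3 first-order conditions: 795 − 6Q = 0, so Q = 265/2.
Back-substituting: q_L = (305 − 795/4)/(3/2) = 425/6, q_W = (229 − 795/4)/(3/2) = 121/6, q_K = (261 − 795/4)/(3/2) = 83/2.
Total output Q = 265/2, so price P = 330 - (3/2)·(265/2) = 525/4.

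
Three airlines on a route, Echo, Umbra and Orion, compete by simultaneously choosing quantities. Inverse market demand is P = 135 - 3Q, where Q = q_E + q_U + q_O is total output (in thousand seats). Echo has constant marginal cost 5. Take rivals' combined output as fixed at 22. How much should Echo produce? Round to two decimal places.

10.67

With rivals' combined output fixed at 22, Echo's profit is π_E = (135 - 3·22 - 3q_E)q_E - (5q_E) = (69 - 3q_E)q_E - (5q_E).
∂π_E/∂q_E = 64 - 6q_E = 0, so q_E = 32/3.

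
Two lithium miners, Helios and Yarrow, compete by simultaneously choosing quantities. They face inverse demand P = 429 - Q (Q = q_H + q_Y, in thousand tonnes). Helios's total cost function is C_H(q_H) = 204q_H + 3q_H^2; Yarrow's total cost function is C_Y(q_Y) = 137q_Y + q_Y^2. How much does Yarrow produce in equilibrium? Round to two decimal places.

68.10

Helios's profit: π_H = (429 - Q)q_H - (204q_H + 3q_H²). Setting ∂π_H/∂q_H = 0: 225 - 8q_H - (q_Y) = 0.
Yarrow's first-order condition: 292 - 4q_Y - (q_H) = 0.
So q_H = (225 - q_Y)/8 and q_Y = (292 - q_H)/4.
Solving the pair: q_H = 608/31, q_Y = 68.0968.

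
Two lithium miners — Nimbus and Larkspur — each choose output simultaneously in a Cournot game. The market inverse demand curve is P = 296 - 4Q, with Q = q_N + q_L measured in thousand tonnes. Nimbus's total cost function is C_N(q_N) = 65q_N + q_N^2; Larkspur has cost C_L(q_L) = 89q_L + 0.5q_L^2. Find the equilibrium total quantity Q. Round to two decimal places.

Nimbus's profit: π_N = (296 - 4Q)q_N - (65q_N + q_N²). Setting ∂π_N/∂q_N = 0: 231 - 10q_N - 4(q_L) = 0.
Larkspur's first-order condition: 207 - 9q_L - 4(q_N) = 0.
Rearranging gives the reaction functions q_N = (231 - 4q_L)/10 and q_L = (207 - 4q_N)/9.
Substituting one into the other gives q_N = 1251/74 and q_L = 573/37.
Total output Q = 1251/74 + 573/37 = 32.3919.

32.39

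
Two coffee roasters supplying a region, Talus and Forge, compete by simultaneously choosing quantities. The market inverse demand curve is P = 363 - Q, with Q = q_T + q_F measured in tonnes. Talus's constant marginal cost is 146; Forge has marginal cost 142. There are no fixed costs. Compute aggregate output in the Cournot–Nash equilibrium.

146

Talus's profit: π_T = (363 - Q)q_T - (146q_T). Setting ∂π_T/∂q_T = 0: 217 - 2q_T - (q_F) = 0.
Forge's profit: π_F = (363 - Q)q_F - (142q_F). Setting ∂π_F/∂q_F = 0: 221 - 2q_F - (q_T) = 0.
Best responses: q_T = (217 - q_F)/2, q_F = (221 - q_T)/2.
Solving the pair: q_T = 71, q_F = 75.
Total output Q = 71 + 75 = 146.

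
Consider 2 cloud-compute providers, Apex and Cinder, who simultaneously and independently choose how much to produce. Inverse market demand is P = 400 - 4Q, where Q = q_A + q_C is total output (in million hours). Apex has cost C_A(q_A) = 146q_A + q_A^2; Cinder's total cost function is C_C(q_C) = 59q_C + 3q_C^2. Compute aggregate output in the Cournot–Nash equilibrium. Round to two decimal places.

Apex's profit: π_A = (400 - 4Q)q_A - (146q_A + q_A²). Setting ∂π_A/∂q_A = 0: 254 - 10q_A - 4(q_C) = 0.
Cinder's first-order condition: 341 - 14q_C - 4(q_A) = 0.
Best responses: q_A = (254 - 4q_C)/10, q_C = (341 - 4q_A)/14.
Solving the pair: q_A = 548/31, q_C = 1197/62.
Total output Q = 548/31 + 1197/62 = 36.9839.

36.98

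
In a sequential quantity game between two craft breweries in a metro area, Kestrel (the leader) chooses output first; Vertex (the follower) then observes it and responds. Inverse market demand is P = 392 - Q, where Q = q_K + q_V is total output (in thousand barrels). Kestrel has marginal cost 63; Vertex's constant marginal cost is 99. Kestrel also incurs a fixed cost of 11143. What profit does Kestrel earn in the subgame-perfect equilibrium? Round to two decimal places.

Solve by backward induction. Given q_K, the follower Vertex maximises π_V = (392 - q_K - q_V)q_V - 99q_V.
∂π_V/∂q_V = 293 - q_K - 2q_V = 0 gives the reaction function q_V = (293 - q_K)/2.
The leader anticipates this reaction. Substituting into P = 392 - Q gives P = 491/2 - (1/2)q_K, so π_K = (491/2 - (1/2)q_K)q_K - 63q_K.
Maximising: ∂π_K/∂q_K = 365/2 - q_K = 0, giving q_K = 365/2.
Then q_V = (293 - 365/2)/2 = 221/4.
Price P = 392 - 951/4 = 617/4.
Kestrel's profit: (617/4 - 63)·(365/2) - 11143 = 5510.1250.

5510.13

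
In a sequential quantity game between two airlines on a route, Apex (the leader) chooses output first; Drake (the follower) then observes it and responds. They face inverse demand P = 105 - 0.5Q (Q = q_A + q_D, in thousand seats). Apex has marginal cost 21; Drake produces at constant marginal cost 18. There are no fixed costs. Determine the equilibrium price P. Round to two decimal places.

The follower Drake best-responds to any q_A: π_D = (105 - 0.5Q)q_D - 18q_D.
Follower FOC: 87 - (1/2)q_A - q_D = 0, so q_D(q_A) = (87 - (1/2)q_A).
The leader anticipates this reaction. Substituting into P = 105 - 0.5Q gives P = 123/2 - (1/4)q_A, so π_A = (123/2 - (1/4)q_A)q_A - 21q_A.
Maximising: ∂π_A/∂q_A = 81/2 - (1/2)q_A = 0, giving q_A = 81.
Then q_D = (87 - (1/2)·81) = 93/2.
Total output Q = 255/2, so price P = 105 - (1/2)·(255/2) = 165/4.

41.25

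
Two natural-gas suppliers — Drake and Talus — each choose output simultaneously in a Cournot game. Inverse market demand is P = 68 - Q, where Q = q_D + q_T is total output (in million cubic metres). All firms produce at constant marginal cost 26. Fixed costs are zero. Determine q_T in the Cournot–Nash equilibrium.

14

Each firm earns π_i = (68 - Q)q_i - 26q_i.
Setting ∂π_i/∂q_i = 0 with rivals' quantities fixed: 42 - 2q_i - q_j = 0.
By symmetry each firm produces the same amount; substituting q_j = q_i yields q_i = 42/3 = 14.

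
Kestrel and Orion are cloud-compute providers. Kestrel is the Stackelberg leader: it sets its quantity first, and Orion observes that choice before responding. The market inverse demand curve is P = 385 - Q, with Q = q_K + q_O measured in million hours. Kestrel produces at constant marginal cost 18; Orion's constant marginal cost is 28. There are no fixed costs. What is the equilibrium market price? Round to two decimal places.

Solve by backward induction. Given q_K, the follower Orion maximises π_O = (385 - q_K - q_O)q_O - 28q_O.
∂π_O/∂q_O = 357 - q_K - 2q_O = 0 gives the reaction function q_O = (357 - q_K)/2.
The leader anticipates this reaction. Substituting into P = 385 - Q gives P = 413/2 - (1/2)q_K, so π_K = (413/2 - (1/2)q_K)q_K - 18q_K.
Maximising: ∂π_K/∂q_K = 377/2 - q_K = 0, giving q_K = 377/2.
Then q_O = (357 - 377/2)/2 = 337/4.
Total output Q = 1091/4, so price P = 385 - 1091/4 = 449/4.

112.25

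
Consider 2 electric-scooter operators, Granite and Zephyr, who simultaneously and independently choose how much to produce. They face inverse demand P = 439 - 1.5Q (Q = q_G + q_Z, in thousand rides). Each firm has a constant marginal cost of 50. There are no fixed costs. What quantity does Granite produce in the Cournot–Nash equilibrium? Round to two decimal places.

86.44

Each firm earns π_i = (439 - 1.5Q)q_i - 50q_i.
First-order condition (treating rivals' output as given): 389 - 3q_i - (3/2)q_j = 0.
By symmetry each firm produces the same amount; substituting q_j = q_i yields q_i = 389/(9/2) = 778/9.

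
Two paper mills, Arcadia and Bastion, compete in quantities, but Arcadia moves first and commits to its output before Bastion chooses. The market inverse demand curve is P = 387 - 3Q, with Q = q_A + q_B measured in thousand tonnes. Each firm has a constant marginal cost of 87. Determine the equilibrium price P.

162

Solve by backward induction. Given q_A, the follower Bastion maximises π_B = (387 - 3q_A - 3q_B)q_B - 87q_B.
Setting the follower's marginal profit to zero, 300 - 3q_A - 6q_B = 0, i.e. q_B = (300 - 3q_A)/6.
Arcadia substitutes q_B(q_A) into its own profit: π_A = q_A(387 - 3q_A - (300 - 3q_A)/2) - 87q_A = (237 - (3/2)q_A)q_A - 87q_A.
Leader FOC: 150 - 3q_A = 0, so q_A = 50.
Then q_B = (300 - 3·50)/6 = 25.
Total output Q = 75, so price P = 387 - 3·75 = 162.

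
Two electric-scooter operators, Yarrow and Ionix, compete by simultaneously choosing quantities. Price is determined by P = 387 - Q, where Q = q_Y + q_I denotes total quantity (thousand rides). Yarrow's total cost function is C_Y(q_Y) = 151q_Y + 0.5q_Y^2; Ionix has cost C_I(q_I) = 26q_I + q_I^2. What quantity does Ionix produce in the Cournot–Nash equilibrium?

77

Yarrow's profit: π_Y = (387 - Q)q_Y - (151q_Y + (1/2)q_Y²). Setting ∂π_Y/∂q_Y = 0: 236 - 3q_Y - (q_I) = 0.
Ionix's first-order condition: 361 - 4q_I - (q_Y) = 0.
Rearranging gives the reaction functions q_Y = (236 - q_I)/3 and q_I = (361 - q_Y)/4.
Solving the pair: q_Y = 53, q_I = 77.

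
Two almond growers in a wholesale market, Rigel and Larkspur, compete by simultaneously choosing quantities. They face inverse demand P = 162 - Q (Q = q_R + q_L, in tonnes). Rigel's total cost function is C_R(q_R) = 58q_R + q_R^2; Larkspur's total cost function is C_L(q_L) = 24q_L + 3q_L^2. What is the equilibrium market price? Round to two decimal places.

125.16

Rigel's profit: π_R = (162 - Q)q_R - (58q_R + q_R²). Setting ∂π_R/∂q_R = 0: 104 - 4q_R - (q_L) = 0.
Larkspur's first-order condition: 138 - 8q_L - (q_R) = 0.
Rearranging gives the reaction functions q_R = (104 - q_L)/4 and q_L = (138 - q_R)/8.
Substituting one into the other gives q_R = 694/31 and q_L = 448/31.
Total output Q = 1142/31, so price P = 162 - 1142/31 = 125.1613.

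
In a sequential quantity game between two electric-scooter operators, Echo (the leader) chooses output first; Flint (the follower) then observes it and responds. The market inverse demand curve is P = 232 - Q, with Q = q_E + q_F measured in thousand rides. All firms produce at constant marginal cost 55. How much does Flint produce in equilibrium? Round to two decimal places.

44.25

Solve by backward induction. Given q_E, the follower Flint maximises π_F = (232 - q_E - q_F)q_F - 55q_F.
Follower FOC: 177 - q_E - 2q_F = 0, so q_F(q_E) = (177 - q_E)/2.
Echo substitutes q_F(q_E) into its own profit: π_E = q_E(232 - q_E - (177 - q_E)/2) - 55q_E = (287/2 - (1/2)q_E)q_E - 55q_E.
The leader's first-order condition 177/2 - q_E = 0 yields q_E = 177/2.
Then q_F = (177 - 177/2)/2 = 177/4.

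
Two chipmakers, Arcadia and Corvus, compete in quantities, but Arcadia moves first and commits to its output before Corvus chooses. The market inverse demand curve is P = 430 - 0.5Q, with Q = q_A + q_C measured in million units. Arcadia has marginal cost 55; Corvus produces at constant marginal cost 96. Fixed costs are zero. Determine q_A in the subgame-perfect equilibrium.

Solve by backward induction. Given q_A, the follower Corvus maximises π_C = (430 - (1/2)q_A - (1/2)q_C)q_C - 96q_C.
Follower FOC: 334 - (1/2)q_A - q_C = 0, so q_C(q_A) = (334 - (1/2)q_A).
Arcadia substitutes q_C(q_A) into its own profit: π_A = q_A(430 - (1/2)q_A - (334 - (1/2)q_A)/2) - 55q_A = (263 - (1/4)q_A)q_A - 55q_A.
Leader FOC: 208 - (1/2)q_A = 0, so q_A = 416.
Then q_C = (334 - (1/2)·416) = 126.

416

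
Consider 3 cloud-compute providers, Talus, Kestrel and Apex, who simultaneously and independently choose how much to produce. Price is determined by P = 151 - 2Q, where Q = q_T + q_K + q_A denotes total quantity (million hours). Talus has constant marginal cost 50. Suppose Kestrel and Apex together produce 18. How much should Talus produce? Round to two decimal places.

16.25

With rivals' combined output fixed at 18, Talus's profit is π_T = (151 - 2·18 - 2q_T)q_T - (50q_T) = (115 - 2q_T)q_T - (50q_T).
∂π_T/∂q_T = 65 - 4q_T = 0, so q_T = 65/4.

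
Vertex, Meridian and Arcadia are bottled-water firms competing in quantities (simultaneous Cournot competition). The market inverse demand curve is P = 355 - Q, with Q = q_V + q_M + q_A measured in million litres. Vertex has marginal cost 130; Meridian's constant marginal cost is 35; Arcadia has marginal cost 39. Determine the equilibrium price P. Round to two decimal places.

139.75

Vertex's profit: π_V = (355 - Q)q_V - (130q_V). Setting ∂π_V/∂q_V = 0: 225 - 2q_V - (q_M + q_A) = 0.
Meridian's profit: π_M = (355 - Q)q_M - (35q_M). Setting ∂π_M/∂q_M = 0: 320 - 2q_M - (q_V + q_A) = 0.
Arcadia's first-order condition: 316 - 2q_A - (q_V + q_M) = 0.
Adding the 3 first-order conditions: 861 − 4Q = 0, so Q = 861/4.
Back-substituting: q_V = (225 − 861/4) = 39/4, q_M = (320 − 861/4) = 419/4, q_A = (316 − 861/4) = 403/4.
Total output Q = 861/4, so price P = 355 - 861/4 = 559/4.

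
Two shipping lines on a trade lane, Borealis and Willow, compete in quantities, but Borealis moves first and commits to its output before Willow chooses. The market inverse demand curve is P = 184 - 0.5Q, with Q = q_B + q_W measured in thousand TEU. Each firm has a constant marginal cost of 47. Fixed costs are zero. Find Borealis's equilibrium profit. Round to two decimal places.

The follower Willow best-responds to any q_B: π_W = (184 - 0.5Q)q_W - 47q_W.
∂π_W/∂q_W = 137 - (1/2)q_B - q_W = 0 gives the reaction function q_W = (137 - (1/2)q_B).
Borealis substitutes q_W(q_B) into its own profit: π_B = q_B(184 - (1/2)q_B - (137 - (1/2)q_B)/2) - 47q_B = (231/2 - (1/4)q_B)q_B - 47q_B.
Maximising: ∂π_B/∂q_B = 137/2 - (1/2)q_B = 0, giving q_B = 137.
Then q_W = (137 - (1/2)·137) = 137/2.
Price P = 184 - (1/2)·(411/2) = 325/4.
Borealis's profit: (325/4 - 47)·137 = 4692.2500.

4692.25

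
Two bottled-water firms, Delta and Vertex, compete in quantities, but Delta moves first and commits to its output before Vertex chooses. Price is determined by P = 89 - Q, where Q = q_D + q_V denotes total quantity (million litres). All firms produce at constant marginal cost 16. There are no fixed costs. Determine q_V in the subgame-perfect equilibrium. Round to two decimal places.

18.25

The follower Vertex best-responds to any q_D: π_V = (89 - Q)q_V - 16q_V.
∂π_V/∂q_V = 73 - q_D - 2q_V = 0 gives the reaction function q_V = (73 - q_D)/2.
Delta substitutes q_V(q_D) into its own profit: π_D = q_D(89 - q_D - (73 - q_D)/2) - 16q_D = (105/2 - (1/2)q_D)q_D - 16q_D.
Maximising: ∂π_D/∂q_D = 73/2 - q_D = 0, giving q_D = 73/2.
Then q_V = (73 - 73/2)/2 = 73/4.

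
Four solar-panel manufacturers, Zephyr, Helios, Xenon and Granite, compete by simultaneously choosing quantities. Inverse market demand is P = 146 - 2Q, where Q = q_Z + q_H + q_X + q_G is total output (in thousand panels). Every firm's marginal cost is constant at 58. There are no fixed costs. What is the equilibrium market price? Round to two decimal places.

A representative firm's profit is π_i = q_i(146 - 2Q) - 58q_i.
First-order condition (treating rivals' output as given): 88 - 4q_i - 2·Σ_{j≠i} q_j = 0.
With identical firms every q_j equals q_i, so Σ_{j≠i} q_j = 3q_i and 88 = 10q_i, giving q_i = 44/5.
Total output Q = 176/5, so price P = 146 - 2·(176/5) = 378/5.

75.60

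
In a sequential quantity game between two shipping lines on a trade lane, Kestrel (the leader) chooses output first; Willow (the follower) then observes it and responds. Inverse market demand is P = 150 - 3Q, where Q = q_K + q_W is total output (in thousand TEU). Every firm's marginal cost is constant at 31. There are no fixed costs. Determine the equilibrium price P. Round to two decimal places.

Solve by backward induction. Given q_K, the follower Willow maximises π_W = (150 - 3q_K - 3q_W)q_W - 31q_W.
Setting the follower's marginal profit to zero, 119 - 3q_K - 6q_W = 0, i.e. q_W = (119 - 3q_K)/6.
The leader anticipates this reaction. Substituting into P = 150 - 3Q gives P = 181/2 - (3/2)q_K, so π_K = (181/2 - (3/2)q_K)q_K - 31q_K.
Leader FOC: 119/2 - 3q_K = 0, so q_K = 119/6.
Then q_W = (119 - 3·(119/6))/6 = 119/12.
Total output Q = 119/4, so price P = 150 - 3·(119/4) = 243/4.

60.75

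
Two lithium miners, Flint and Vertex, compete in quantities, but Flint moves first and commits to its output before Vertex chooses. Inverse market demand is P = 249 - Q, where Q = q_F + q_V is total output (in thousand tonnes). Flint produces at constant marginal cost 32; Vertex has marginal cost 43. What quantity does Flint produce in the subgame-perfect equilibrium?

Solve by backward induction. Given q_F, the follower Vertex maximises π_V = (249 - q_F - q_V)q_V - 43q_V.
∂π_V/∂q_V = 206 - q_F - 2q_V = 0 gives the reaction function q_V = (206 - q_F)/2.
The leader anticipates this reaction. Substituting into P = 249 - Q gives P = 146 - (1/2)q_F, so π_F = (146 - (1/2)q_F)q_F - 32q_F.
Maximising: ∂π_F/∂q_F = 114 - q_F = 0, giving q_F = 114.
Then q_V = (206 - 114)/2 = 46.

114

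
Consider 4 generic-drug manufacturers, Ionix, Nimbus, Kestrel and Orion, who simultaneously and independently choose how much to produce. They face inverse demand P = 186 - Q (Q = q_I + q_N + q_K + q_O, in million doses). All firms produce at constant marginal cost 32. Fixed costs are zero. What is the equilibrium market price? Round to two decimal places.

Each firm earns π_i = (186 - Q)q_i - 32q_i.
Setting ∂π_i/∂q_i = 0 with rivals' quantities fixed: 154 - 2q_i - Σ_{j≠i} q_j = 0.
With identical firms every q_j equals q_i, so Σ_{j≠i} q_j = 3q_i and 154 = 5q_i, giving q_i = 154/5.
Total output Q = 616/5, so price P = 186 - 616/5 = 314/5.

62.80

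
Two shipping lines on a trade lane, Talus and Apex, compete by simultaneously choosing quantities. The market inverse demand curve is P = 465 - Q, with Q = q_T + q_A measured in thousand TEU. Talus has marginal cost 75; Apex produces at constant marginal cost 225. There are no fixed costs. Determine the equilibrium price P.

Talus's profit: π_T = (465 - Q)q_T - (75q_T). Setting ∂π_T/∂q_T = 0: 390 - 2q_T - (q_A) = 0.
Apex's first-order condition: 240 - 2q_A - (q_T) = 0.
Rearranging gives the reaction functions q_T = (390 - q_A)/2 and q_A = (240 - q_T)/2.
Substituting one into the other gives q_T = 180 and q_A = 30.
Total output Q = 210, so price P = 465 - 210 = 255.

255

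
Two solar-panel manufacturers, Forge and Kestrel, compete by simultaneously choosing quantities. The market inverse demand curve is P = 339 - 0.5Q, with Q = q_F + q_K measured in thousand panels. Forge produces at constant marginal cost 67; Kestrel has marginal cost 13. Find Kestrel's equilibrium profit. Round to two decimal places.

32088.89

Forge's profit: π_F = (339 - 0.5Q)q_F - (67q_F). Setting ∂π_F/∂q_F = 0: 272 - q_F - (1/2)(q_K) = 0.
Kestrel's first-order condition: 326 - q_K - (1/2)(q_F) = 0.
Rearranging gives the reaction functions q_F = (272 - (1/2)q_K) and q_K = (326 - (1/2)q_F).
Substituting one into the other gives q_F = 436/3 and q_K = 760/3.
Price P = 339 - (1/2)·(1196/3) = 419/3.
Kestrel's profit: (419/3 - 13)·(760/3) = 32088.8889.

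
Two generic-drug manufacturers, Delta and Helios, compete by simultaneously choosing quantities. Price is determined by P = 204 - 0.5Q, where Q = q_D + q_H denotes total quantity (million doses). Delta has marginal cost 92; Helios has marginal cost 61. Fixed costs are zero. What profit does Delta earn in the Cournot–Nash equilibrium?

Delta's profit: π_D = (204 - 0.5Q)q_D - (92q_D). Setting ∂π_D/∂q_D = 0: 112 - q_D - (1/2)(q_H) = 0.
Helios's profit: π_H = (204 - 0.5Q)q_H - (61q_H). Setting ∂π_H/∂q_H = 0: 143 - q_H - (1/2)(q_D) = 0.
Best responses: q_D = (112 - (1/2)q_H), q_H = (143 - (1/2)q_D).
Substituting one into the other gives q_D = 54 and q_H = 116.
Price P = 204 - (1/2)·170 = 119.
Delta's profit: (119 - 92)·54 = 1458.

1458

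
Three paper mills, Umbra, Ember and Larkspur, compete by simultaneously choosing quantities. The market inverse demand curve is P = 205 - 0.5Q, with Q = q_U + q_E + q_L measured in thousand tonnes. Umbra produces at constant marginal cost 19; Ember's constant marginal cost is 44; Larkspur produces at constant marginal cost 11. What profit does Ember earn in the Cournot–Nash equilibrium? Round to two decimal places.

1326.13

Umbra's profit: π_U = (205 - 0.5Q)q_U - (19q_U). Setting ∂π_U/∂q_U = 0: 186 - q_U - (1/2)(q_E + q_L) = 0.
Ember's profit: π_E = (205 - 0.5Q)q_E - (44q_E). Setting ∂π_E/∂q_E = 0: 161 - q_E - (1/2)(q_U + q_L) = 0.
Larkspur's first-order condition: 194 - q_L - (1/2)(q_U + q_E) = 0.
Adding the 3 first-order conditions: 541 − 2Q = 0, so Q = 541/2.
Back-substituting: q_U = (186 − 541/4)/(1/2) = 203/2, q_E = (161 − 541/4)/(1/2) = 103/2, q_L = (194 − 541/4)/(1/2) = 235/2.
Price P = 205 - (1/2)·(541/2) = 279/4.
Ember's profit: (279/4 - 44)·(103/2) = 1326.1250.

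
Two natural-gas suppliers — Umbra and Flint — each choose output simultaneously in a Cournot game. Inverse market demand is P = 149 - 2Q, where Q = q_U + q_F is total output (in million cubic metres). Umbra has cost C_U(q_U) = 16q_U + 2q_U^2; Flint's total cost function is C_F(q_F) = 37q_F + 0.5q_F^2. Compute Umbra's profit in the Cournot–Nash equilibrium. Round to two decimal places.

Umbra's profit: π_U = (149 - 2Q)q_U - (16q_U + 2q_U²). Setting ∂π_U/∂q_U = 0: 133 - 8q_U - 2(q_F) = 0.
Flint's profit: π_F = (149 - 2Q)q_F - (37q_F + (1/2)q_F²). Setting ∂π_F/∂q_F = 0: 112 - 5q_F - 2(q_U) = 0.
Rearranging gives the reaction functions q_U = (133 - 2q_F)/8 and q_F = (112 - 2q_U)/5.
Substituting one into the other gives q_U = 49/4 and q_F = 35/2.
Price P = 149 - 2·(119/4) = 179/2.
Umbra's profit: (179/2)·(49/4) - 16·(49/4) - 2(49/4)² = 600.2500.

600.25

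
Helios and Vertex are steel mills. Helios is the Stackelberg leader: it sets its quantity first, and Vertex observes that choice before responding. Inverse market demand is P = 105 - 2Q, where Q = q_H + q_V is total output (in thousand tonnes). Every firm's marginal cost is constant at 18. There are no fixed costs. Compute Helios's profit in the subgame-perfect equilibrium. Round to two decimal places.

The follower Vertex best-responds to any q_H: π_V = (105 - 2Q)q_V - 18q_V.
∂π_V/∂q_V = 87 - 2q_H - 4q_V = 0 gives the reaction function q_V = (87 - 2q_H)/4.
Helios substitutes q_V(q_H) into its own profit: π_H = q_H(105 - 2q_H - (87 - 2q_H)/2) - 18q_H = (123/2 - q_H)q_H - 18q_H.
Maximising: ∂π_H/∂q_H = 87/2 - 2q_H = 0, giving q_H = 87/4.
Then q_V = (87 - 2·(87/4))/4 = 87/8.
Price P = 105 - 2·(261/8) = 159/4.
Helios's profit: (159/4 - 18)·(87/4) = 473.0625.

473.06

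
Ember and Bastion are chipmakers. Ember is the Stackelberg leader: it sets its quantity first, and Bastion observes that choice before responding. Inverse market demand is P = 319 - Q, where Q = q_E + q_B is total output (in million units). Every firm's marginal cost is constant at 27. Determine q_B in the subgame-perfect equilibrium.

73

Solve by backward induction. Given q_E, the follower Bastion maximises π_B = (319 - q_E - q_B)q_B - 27q_B.
Setting the follower's marginal profit to zero, 292 - q_E - 2q_B = 0, i.e. q_B = (292 - q_E)/2.
The leader anticipates this reaction. Substituting into P = 319 - Q gives P = 173 - (1/2)q_E, so π_E = (173 - (1/2)q_E)q_E - 27q_E.
Maximising: ∂π_E/∂q_E = 146 - q_E = 0, giving q_E = 146.
Then q_B = (292 - 146)/2 = 73.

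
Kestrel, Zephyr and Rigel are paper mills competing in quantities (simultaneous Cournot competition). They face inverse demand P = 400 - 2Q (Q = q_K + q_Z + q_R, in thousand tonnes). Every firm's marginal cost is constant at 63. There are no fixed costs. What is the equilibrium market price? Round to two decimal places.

147.25

A representative firm's profit is π_i = q_i(400 - 2Q) - 63q_i.
Setting ∂π_i/∂q_i = 0 with rivals' quantities fixed: 337 - 4q_i - 2·Σ_{j≠i} q_j = 0.
With identical firms every q_j equals q_i, so Σ_{j≠i} q_j = 2q_i and 337 = 8q_i, giving q_i = 337/8.
Total output Q = 1011/8, so price P = 400 - 2·(1011/8) = 589/4.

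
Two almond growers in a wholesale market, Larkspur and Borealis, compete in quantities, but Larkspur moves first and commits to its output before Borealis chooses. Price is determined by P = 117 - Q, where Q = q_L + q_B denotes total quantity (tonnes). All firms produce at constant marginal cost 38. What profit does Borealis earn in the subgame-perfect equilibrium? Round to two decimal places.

390.06

The follower Borealis best-responds to any q_L: π_B = (117 - Q)q_B - 38q_B.
Follower FOC: 79 - q_L - 2q_B = 0, so q_B(q_L) = (79 - q_L)/2.
Larkspur substitutes q_B(q_L) into its own profit: π_L = q_L(117 - q_L - (79 - q_L)/2) - 38q_L = (155/2 - (1/2)q_L)q_L - 38q_L.
Leader FOC: 79/2 - q_L = 0, so q_L = 79/2.
Then q_B = (79 - 79/2)/2 = 79/4.
Price P = 117 - 237/4 = 231/4.
Borealis's profit: (231/4 - 38)·(79/4) = 390.0625.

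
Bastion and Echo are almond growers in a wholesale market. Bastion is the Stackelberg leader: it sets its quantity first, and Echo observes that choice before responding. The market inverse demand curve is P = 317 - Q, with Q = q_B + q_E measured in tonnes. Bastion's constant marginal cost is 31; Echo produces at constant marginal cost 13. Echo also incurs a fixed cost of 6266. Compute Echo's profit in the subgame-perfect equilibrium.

959

The follower Echo best-responds to any q_B: π_E = (317 - Q)q_E - 13q_E.
Follower FOC: 304 - q_B - 2q_E = 0, so q_E(q_B) = (304 - q_B)/2.
Bastion substitutes q_E(q_B) into its own profit: π_B = q_B(317 - q_B - (304 - q_B)/2) - 31q_B = (165 - (1/2)q_B)q_B - 31q_B.
The leader's first-order condition 134 - q_B = 0 yields q_B = 134.
Then q_E = (304 - 134)/2 = 85.
Price P = 317 - 219 = 98.
Echo's profit: (98 - 13)·85 - 6266 = 959.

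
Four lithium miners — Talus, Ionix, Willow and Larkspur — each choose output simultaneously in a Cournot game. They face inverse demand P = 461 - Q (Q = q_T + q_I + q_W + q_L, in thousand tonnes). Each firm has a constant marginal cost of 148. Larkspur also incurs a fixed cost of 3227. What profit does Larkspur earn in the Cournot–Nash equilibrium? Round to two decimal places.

A representative firm's profit is π_i = q_i(461 - Q) - 148q_i.
First-order condition (treating rivals' output as given): 313 - 2q_i - Σ_{j≠i} q_j = 0.
By symmetry each firm produces the same amount; substituting Σ_{j≠i} q_j = 3q_i yields q_i = 313/5.
Price P = 461 - 1252/5 = 1053/5.
Larkspur's profit: (1053/5 - 148)·(313/5) - 3227 = 691.7600.

691.76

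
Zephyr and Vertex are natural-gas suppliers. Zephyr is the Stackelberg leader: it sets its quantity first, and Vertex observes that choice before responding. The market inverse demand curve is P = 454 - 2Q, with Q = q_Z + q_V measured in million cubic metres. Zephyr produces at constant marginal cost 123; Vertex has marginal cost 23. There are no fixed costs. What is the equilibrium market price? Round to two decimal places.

180.75

Solve by backward induction. Given q_Z, the follower Vertex maximises π_V = (454 - 2q_Z - 2q_V)q_V - 23q_V.
Setting the follower's marginal profit to zero, 431 - 2q_Z - 4q_V = 0, i.e. q_V = (431 - 2q_Z)/4.
Zephyr substitutes q_V(q_Z) into its own profit: π_Z = q_Z(454 - 2q_Z - (431 - 2q_Z)/2) - 123q_Z = (477/2 - q_Z)q_Z - 123q_Z.
The leader's first-order condition 231/2 - 2q_Z = 0 yields q_Z = 231/4.
Then q_V = (431 - 2·(231/4))/4 = 631/8.
Total output Q = 1093/8, so price P = 454 - 2·(1093/8) = 723/4.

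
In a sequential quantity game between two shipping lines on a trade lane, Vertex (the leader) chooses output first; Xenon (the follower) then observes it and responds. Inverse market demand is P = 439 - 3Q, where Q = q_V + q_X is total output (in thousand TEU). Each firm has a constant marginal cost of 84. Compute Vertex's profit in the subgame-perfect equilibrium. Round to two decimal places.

5251.04

The follower Xenon best-responds to any q_V: π_X = (439 - 3Q)q_X - 84q_X.
Follower FOC: 355 - 3q_V - 6q_X = 0, so q_X(q_V) = (355 - 3q_V)/6.
Vertex substitutes q_X(q_V) into its own profit: π_V = q_V(439 - 3q_V - (355 - 3q_V)/2) - 84q_V = (523/2 - (3/2)q_V)q_V - 84q_V.
Leader FOC: 355/2 - 3q_V = 0, so q_V = 355/6.
Then q_X = (355 - 3·(355/6))/6 = 355/12.
Price P = 439 - 3·(355/4) = 691/4.
Vertex's profit: (691/4 - 84)·(355/6) = 5251.0417.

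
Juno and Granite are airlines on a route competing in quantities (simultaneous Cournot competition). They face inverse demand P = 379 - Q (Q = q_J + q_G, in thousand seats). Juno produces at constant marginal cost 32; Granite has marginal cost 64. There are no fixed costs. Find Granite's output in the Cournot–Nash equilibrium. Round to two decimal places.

94.33

Juno's profit: π_J = (379 - Q)q_J - (32q_J). Setting ∂π_J/∂q_J = 0: 347 - 2q_J - (q_G) = 0.
Granite's profit: π_G = (379 - Q)q_G - (64q_G). Setting ∂π_G/∂q_G = 0: 315 - 2q_G - (q_J) = 0.
Rearranging gives the reaction functions q_J = (347 - q_G)/2 and q_G = (315 - q_J)/2.
Solving the pair: q_J = 379/3, q_G = 283/3.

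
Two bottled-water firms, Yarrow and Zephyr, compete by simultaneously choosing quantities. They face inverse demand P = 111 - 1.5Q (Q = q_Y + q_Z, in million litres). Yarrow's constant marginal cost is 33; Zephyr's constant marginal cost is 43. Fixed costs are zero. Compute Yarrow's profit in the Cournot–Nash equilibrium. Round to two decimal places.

573.63

Yarrow's profit: π_Y = (111 - 1.5Q)q_Y - (33q_Y). Setting ∂π_Y/∂q_Y = 0: 78 - 3q_Y - (3/2)(q_Z) = 0.
Zephyr's profit: π_Z = (111 - 1.5Q)q_Z - (43q_Z). Setting ∂π_Z/∂q_Z = 0: 68 - 3q_Z - (3/2)(q_Y) = 0.
So q_Y = (78 - (3/2)q_Z)/3 and q_Z = (68 - (3/2)q_Y)/3.
Solving the pair: q_Y = 176/9, q_Z = 116/9.
Price P = 111 - (3/2)·(292/9) = 187/3.
Yarrow's profit: (187/3 - 33)·(176/9) = 573.6296.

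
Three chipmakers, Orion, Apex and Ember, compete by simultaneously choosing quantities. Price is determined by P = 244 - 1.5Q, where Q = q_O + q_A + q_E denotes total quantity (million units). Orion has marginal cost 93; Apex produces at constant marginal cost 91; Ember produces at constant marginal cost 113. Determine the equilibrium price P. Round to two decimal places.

Orion's profit: π_O = (244 - 1.5Q)q_O - (93q_O). Setting ∂π_O/∂q_O = 0: 151 - 3q_O - (3/2)(q_A + q_E) = 0.
Apex's profit: π_A = (244 - 1.5Q)q_A - (91q_A). Setting ∂π_A/∂q_A = 0: 153 - 3q_A - (3/2)(q_O + q_E) = 0.
Ember's profit: π_E = (244 - 1.5Q)q_E - (113q_E). Setting ∂π_E/∂q_E = 0: 131 - 3q_E - (3/2)(q_O + q_A) = 0.
Adding the 3 conditions: 435 − 3Q − 3Q = 0, i.e. Q = 145/2.
Back-substituting: q_O = (151 − 435/4)/(3/2) = 169/6, q_A = (153 − 435/4)/(3/2) = 59/2, q_E = (131 − 435/4)/(3/2) = 89/6.
Total output Q = 145/2, so price P = 244 - (3/2)·(145/2) = 541/4.

135.25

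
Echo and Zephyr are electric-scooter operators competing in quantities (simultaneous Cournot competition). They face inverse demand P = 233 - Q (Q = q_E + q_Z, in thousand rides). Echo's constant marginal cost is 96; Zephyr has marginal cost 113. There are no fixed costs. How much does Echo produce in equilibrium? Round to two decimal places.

Echo's profit: π_E = (233 - Q)q_E - (96q_E). Setting ∂π_E/∂q_E = 0: 137 - 2q_E - (q_Z) = 0.
Zephyr's profit: π_Z = (233 - Q)q_Z - (113q_Z). Setting ∂π_Z/∂q_Z = 0: 120 - 2q_Z - (q_E) = 0.
Rearranging gives the reaction functions q_E = (137 - q_Z)/2 and q_Z = (120 - q_E)/2.
Solving the pair: q_E = 154/3, q_Z = 103/3.

51.33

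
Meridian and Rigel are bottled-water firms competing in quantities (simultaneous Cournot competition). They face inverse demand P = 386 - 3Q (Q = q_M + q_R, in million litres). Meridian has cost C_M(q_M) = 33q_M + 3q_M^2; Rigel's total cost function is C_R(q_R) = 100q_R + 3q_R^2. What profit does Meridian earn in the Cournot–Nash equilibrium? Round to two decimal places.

3756.67

Meridian's profit: π_M = (386 - 3Q)q_M - (33q_M + 3q_M²). Setting ∂π_M/∂q_M = 0: 353 - 12q_M - 3(q_R) = 0.
Rigel's profit: π_R = (386 - 3Q)q_R - (100q_R + 3q_R²). Setting ∂π_R/∂q_R = 0: 286 - 12q_R - 3(q_M) = 0.
So q_M = (353 - 3q_R)/12 and q_R = (286 - 3q_M)/12.
Solving the pair: q_M = 1126/45, q_R = 791/45.
Price P = 386 - 3·(213/5) = 1291/5.
Meridian's profit: (1291/5)·(1126/45) - 33·(1126/45) - 3(1126/45)² = 3756.6696.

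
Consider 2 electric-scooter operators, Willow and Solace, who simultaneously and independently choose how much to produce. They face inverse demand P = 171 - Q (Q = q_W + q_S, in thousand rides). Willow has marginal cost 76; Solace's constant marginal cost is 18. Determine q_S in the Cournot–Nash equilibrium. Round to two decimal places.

70.33

Willow's profit: π_W = (171 - Q)q_W - (76q_W). Setting ∂π_W/∂q_W = 0: 95 - 2q_W - (q_S) = 0.
Solace's profit: π_S = (171 - Q)q_S - (18q_S). Setting ∂π_S/∂q_S = 0: 153 - 2q_S - (q_W) = 0.
So q_W = (95 - q_S)/2 and q_S = (153 - q_W)/2.
Substituting one into the other gives q_W = 37/3 and q_S = 211/3.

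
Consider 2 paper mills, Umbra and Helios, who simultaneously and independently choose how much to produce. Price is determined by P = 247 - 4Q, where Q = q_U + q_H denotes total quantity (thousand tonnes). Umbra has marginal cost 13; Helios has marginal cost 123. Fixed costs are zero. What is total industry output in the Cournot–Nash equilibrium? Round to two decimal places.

Umbra's profit: π_U = (247 - 4Q)q_U - (13q_U). Setting ∂π_U/∂q_U = 0: 234 - 8q_U - 4(q_H) = 0.
Helios's profit: π_H = (247 - 4Q)q_H - (123q_H). Setting ∂π_H/∂q_H = 0: 124 - 8q_H - 4(q_U) = 0.
Best responses: q_U = (234 - 4q_H)/8, q_H = (124 - 4q_U)/8.
Solving the pair: q_U = 86/3, q_H = 7/6.
Total output Q = 86/3 + 7/6 = 179/6.

29.83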